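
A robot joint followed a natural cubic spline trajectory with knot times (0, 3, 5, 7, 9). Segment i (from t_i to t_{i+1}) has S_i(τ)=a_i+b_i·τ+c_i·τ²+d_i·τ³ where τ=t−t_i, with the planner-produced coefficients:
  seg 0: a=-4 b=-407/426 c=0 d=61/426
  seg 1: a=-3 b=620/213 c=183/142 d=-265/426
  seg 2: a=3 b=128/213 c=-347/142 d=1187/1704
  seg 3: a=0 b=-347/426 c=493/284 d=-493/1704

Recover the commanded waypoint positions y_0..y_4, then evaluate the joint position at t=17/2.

y_0=-4 y_1=-3 y_2=3 y_3=0 y_4=3
S(17/2) = 7759/4544

y_0 = S_0(0) = a_0 = -4
y_1 = S_1(0) = a_1 = -3
y_2 = S_2(0) = a_2 = 3
y_3 = S_3(0) = a_3 = 0
y_4 = S_3(2) = 3
t_q=17/2 is in segment 3 (τ=3/2); S_3(τ)=7759/4544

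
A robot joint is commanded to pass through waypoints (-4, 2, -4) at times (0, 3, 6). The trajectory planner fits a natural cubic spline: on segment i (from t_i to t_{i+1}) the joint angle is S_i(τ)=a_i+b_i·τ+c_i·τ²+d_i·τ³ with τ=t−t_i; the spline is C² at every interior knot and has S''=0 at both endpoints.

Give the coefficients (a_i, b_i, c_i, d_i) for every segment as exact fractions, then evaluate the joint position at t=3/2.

Δ: Δ0=2, Δ1=-2
row 1: diag=12, rhs=-24; c'=1/4, d'=-2
back: M1=-2
M: M0=0, M1=-2, M2=0
seg 0: a=-4, c=M0/2=0, d=(M1−M0)/(6·3)=-1/9, b=Δ0−h0·(2M0+M1)/6=3
seg 1: a=2, c=M1/2=-1, d=(M2−M1)/(6·3)=1/9, b=Δ1−h1·(2M1+M2)/6=0
t_q=3/2 → seg 0, τ=3/2; S=-4+3·τ+0·τ²+-1/9·τ³=1/8

  seg 0: a=-4 b=3 c=0 d=-1/9
  seg 1: a=2 b=0 c=-1 d=1/9
S(3/2) = 1/8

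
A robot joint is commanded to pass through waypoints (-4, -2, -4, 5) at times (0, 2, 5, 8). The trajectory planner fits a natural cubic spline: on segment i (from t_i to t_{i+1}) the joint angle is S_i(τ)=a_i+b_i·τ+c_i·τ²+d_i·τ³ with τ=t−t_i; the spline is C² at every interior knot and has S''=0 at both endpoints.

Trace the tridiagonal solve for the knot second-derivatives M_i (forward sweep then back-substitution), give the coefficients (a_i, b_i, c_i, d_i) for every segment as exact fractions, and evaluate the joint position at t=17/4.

  seg 0: a=-4 b=173/111 c=0 d=-31/222
  seg 1: a=-2 b=-13/111 c=-31/37 d=218/999
  seg 2: a=-4 b=83/111 c=125/111 d=-125/999
S(17/4) = -4759/1184

Δ: Δ0=1, Δ1=-2/3, Δ2=3
row 1: diag=10, rhs=-10; c'=3/10, d'=-1
row 2: denom=12−3·3/10=111/10; d'=(22−3·-1)/(111/10)=250/111
back: M2=250/111
back: M1=-1−3/10·250/111=-62/37
M: M0=0, M1=-62/37, M2=250/111, M3=0
seg 0: a=-4, c=M0/2=0, d=(M1−M0)/(6·2)=-31/222, b=Δ0−h0·(2M0+M1)/6=173/111
seg 1: a=-2, c=M1/2=-31/37, d=(M2−M1)/(6·3)=218/999, b=Δ1−h1·(2M1+M2)/6=-13/111
seg 2: a=-4, c=M2/2=125/111, d=(M3−M2)/(6·3)=-125/999, b=Δ2−h2·(2M2+M3)/6=83/111
t_q=17/4 → seg 1, τ=9/4; S=-2+-13/111·τ+-31/37·τ²+218/999·τ³=-4759/1184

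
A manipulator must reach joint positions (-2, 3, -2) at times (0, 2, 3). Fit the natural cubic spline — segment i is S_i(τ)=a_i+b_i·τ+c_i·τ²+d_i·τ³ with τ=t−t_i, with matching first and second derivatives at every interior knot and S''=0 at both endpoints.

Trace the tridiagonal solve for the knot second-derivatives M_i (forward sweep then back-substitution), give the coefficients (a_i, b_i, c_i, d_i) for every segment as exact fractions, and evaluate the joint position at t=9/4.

Δ: Δ0=5/2, Δ1=-5
row 1: diag=6, rhs=-45; c'=1/6, d'=-15/2
back: M1=-15/2
M: M0=0, M1=-15/2, M2=0
seg 0: a=-2, c=M0/2=0, d=(M1−M0)/(6·2)=-5/8, b=Δ0−h0·(2M0+M1)/6=5
seg 1: a=3, c=M1/2=-15/4, d=(M2−M1)/(6·1)=5/4, b=Δ1−h1·(2M1+M2)/6=-5/2
t_q=9/4 → seg 1, τ=1/4; S=3+-5/2·τ+-15/4·τ²+5/4·τ³=553/256

  seg 0: a=-2 b=5 c=0 d=-5/8
  seg 1: a=3 b=-5/2 c=-15/4 d=5/4
S(9/4) = 553/256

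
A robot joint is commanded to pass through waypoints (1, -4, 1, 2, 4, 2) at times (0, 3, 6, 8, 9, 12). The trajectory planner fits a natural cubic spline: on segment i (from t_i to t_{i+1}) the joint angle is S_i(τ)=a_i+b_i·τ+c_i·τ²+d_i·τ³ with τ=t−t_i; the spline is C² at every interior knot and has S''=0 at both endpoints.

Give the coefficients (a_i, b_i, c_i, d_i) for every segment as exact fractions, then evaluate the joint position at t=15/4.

  seg 0: a=1 b=-8795/3222 c=0 d=3425/28998
  seg 1: a=-4 b=740/1611 c=3425/3222 d=-6385/28998
  seg 2: a=1 b=2875/3222 c=-1480/1611 d=194/537
  seg 3: a=2 b=5003/3222 c=2012/1611 d=-287/358
  seg 4: a=4 b=2651/1611 c=-3725/3222 d=3725/28998
S(15/4) = -72183/22912

Δ: Δ0=-5/3, Δ1=5/3, Δ2=1/2, Δ3=2, Δ4=-2/3
row 1: diag=12, rhs=20; c'=1/4, d'=5/3
row 2: denom=10−3·1/4=37/4; d'=(-7−3·5/3)/(37/4)=-48/37
row 3: denom=6−2·8/37=206/37; d'=(9−2·-48/37)/(206/37)=429/206
row 4: denom=8−1·37/206=1611/206; d'=(-16−1·429/206)/(1611/206)=-3725/1611
back: M4=-3725/1611
back: M3=429/206−37/206·-3725/1611=4024/1611
back: M2=-48/37−8/37·4024/1611=-2960/1611
back: M1=5/3−1/4·-2960/1611=3425/1611
M: M0=0, M1=3425/1611, M2=-2960/1611, M3=4024/1611, M4=-3725/1611, M5=0
seg 0: a=1, c=M0/2=0, d=(M1−M0)/(6·3)=3425/28998, b=Δ0−h0·(2M0+M1)/6=-8795/3222
seg 1: a=-4, c=M1/2=3425/3222, d=(M2−M1)/(6·3)=-6385/28998, b=Δ1−h1·(2M1+M2)/6=740/1611
seg 2: a=1, c=M2/2=-1480/1611, d=(M3−M2)/(6·2)=194/537, b=Δ2−h2·(2M2+M3)/6=2875/3222
seg 3: a=2, c=M3/2=2012/1611, d=(M4−M3)/(6·1)=-287/358, b=Δ3−h3·(2M3+M4)/6=5003/3222
seg 4: a=4, c=M4/2=-3725/3222, d=(M5−M4)/(6·3)=3725/28998, b=Δ4−h4·(2M4+M5)/6=2651/1611
t_q=15/4 → seg 1, τ=3/4; S=-4+740/1611·τ+3425/3222·τ²+-6385/28998·τ³=-72183/22912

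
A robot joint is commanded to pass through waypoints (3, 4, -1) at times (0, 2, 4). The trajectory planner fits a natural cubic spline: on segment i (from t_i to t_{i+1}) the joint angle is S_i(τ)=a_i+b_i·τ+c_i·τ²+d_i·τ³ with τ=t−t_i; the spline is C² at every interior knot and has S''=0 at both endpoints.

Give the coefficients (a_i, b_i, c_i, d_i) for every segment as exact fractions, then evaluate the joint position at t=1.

  seg 0: a=3 b=5/4 c=0 d=-3/16
  seg 1: a=4 b=-1 c=-9/8 d=3/16
S(1) = 65/16

Δ: Δ0=1/2, Δ1=-5/2
row 1: diag=8, rhs=-18; c'=1/4, d'=-9/4
back: M1=-9/4
M: M0=0, M1=-9/4, M2=0
seg 0: a=3, c=M0/2=0, d=(M1−M0)/(6·2)=-3/16, b=Δ0−h0·(2M0+M1)/6=5/4
seg 1: a=4, c=M1/2=-9/8, d=(M2−M1)/(6·2)=3/16, b=Δ1−h1·(2M1+M2)/6=-1
t_q=1 → seg 0, τ=1; S=3+5/4·τ+0·τ²+-3/16·τ³=65/16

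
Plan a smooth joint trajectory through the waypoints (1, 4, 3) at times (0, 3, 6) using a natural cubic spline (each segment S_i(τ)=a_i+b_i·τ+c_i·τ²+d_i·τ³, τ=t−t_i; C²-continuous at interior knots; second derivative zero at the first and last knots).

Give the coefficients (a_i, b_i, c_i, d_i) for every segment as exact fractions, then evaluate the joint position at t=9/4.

Δ: Δ0=1, Δ1=-1/3
row 1: diag=12, rhs=-8; c'=1/4, d'=-2/3
back: M1=-2/3
M: M0=0, M1=-2/3, M2=0
seg 0: a=1, c=M0/2=0, d=(M1−M0)/(6·3)=-1/27, b=Δ0−h0·(2M0+M1)/6=4/3
seg 1: a=4, c=M1/2=-1/3, d=(M2−M1)/(6·3)=1/27, b=Δ1−h1·(2M1+M2)/6=1/3
t_q=9/4 → seg 0, τ=9/4; S=1+4/3·τ+0·τ²+-1/27·τ³=229/64

  seg 0: a=1 b=4/3 c=0 d=-1/27
  seg 1: a=4 b=1/3 c=-1/3 d=1/27
S(9/4) = 229/64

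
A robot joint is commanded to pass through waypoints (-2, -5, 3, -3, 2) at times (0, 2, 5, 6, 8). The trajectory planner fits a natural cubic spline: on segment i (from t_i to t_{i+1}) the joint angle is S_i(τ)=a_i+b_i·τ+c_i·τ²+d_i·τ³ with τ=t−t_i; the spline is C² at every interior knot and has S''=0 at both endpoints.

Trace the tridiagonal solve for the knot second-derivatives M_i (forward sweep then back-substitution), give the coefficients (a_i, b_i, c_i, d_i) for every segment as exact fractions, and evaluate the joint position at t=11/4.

Δ: Δ0=-3/2, Δ1=8/3, Δ2=-6, Δ3=5/2
row 1: diag=10, rhs=25; c'=3/10, d'=5/2
row 2: denom=8−3·3/10=71/10; d'=(-52−3·5/2)/(71/10)=-595/71
row 3: denom=6−1·10/71=416/71; d'=(51−1·-595/71)/(416/71)=527/52
back: M3=527/52
back: M2=-595/71−10/71·527/52=-255/26
back: M1=5/2−3/10·-255/26=283/52
M: M0=0, M1=283/52, M2=-255/26, M3=527/52, M4=0
seg 0: a=-2, c=M0/2=0, d=(M1−M0)/(6·2)=283/624, b=Δ0−h0·(2M0+M1)/6=-517/156
seg 1: a=-5, c=M1/2=283/104, d=(M2−M1)/(6·3)=-61/72, b=Δ1−h1·(2M1+M2)/6=83/39
seg 2: a=3, c=M2/2=-255/52, d=(M3−M2)/(6·1)=1037/312, b=Δ2−h2·(2M2+M3)/6=-1379/312
seg 3: a=-3, c=M3/2=527/104, d=(M4−M3)/(6·2)=-527/624, b=Δ3−h3·(2M3+M4)/6=-166/39
t_q=11/4 → seg 1, τ=3/4; S=-5+83/39·τ+283/104·τ²+-61/72·τ³=-14847/6656

  seg 0: a=-2 b=-517/156 c=0 d=283/624
  seg 1: a=-5 b=83/39 c=283/104 d=-61/72
  seg 2: a=3 b=-1379/312 c=-255/52 d=1037/312
  seg 3: a=-3 b=-166/39 c=527/104 d=-527/624
S(11/4) = -14847/6656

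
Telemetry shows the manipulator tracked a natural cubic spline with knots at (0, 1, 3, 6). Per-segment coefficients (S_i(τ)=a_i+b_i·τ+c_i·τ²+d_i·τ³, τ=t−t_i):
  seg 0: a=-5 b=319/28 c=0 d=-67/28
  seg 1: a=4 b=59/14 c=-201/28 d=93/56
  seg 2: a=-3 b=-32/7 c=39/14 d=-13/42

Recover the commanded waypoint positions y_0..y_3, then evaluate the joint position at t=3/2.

y_0=-5 y_1=4 y_2=-3 y_3=0
S(3/2) = 2025/448

y_0 = S_0(0) = a_0 = -5
y_1 = S_1(0) = a_1 = 4
y_2 = S_2(0) = a_2 = -3
y_3 = S_2(3) = 0
t_q=3/2 is in segment 1 (τ=1/2); S_1(τ)=2025/448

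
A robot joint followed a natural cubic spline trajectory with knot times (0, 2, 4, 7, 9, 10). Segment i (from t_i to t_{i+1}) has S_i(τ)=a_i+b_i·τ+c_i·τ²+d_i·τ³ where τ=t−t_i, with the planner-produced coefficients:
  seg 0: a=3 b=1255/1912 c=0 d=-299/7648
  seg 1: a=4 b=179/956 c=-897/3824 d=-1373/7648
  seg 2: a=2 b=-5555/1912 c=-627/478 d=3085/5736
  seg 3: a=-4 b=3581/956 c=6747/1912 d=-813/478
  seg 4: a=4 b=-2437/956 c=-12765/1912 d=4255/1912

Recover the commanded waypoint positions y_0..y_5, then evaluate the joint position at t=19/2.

y_0=3 y_1=4 y_2=2 y_3=-4 y_4=4 y_5=-3
S(19/2) = 20413/15296

y_0 = S_0(0) = a_0 = 3
y_1 = S_1(0) = a_1 = 4
y_2 = S_2(0) = a_2 = 2
y_3 = S_3(0) = a_3 = -4
y_4 = S_4(0) = a_4 = 4
y_5 = S_4(1) = -3
t_q=19/2 is in segment 4 (τ=1/2); S_4(τ)=20413/15296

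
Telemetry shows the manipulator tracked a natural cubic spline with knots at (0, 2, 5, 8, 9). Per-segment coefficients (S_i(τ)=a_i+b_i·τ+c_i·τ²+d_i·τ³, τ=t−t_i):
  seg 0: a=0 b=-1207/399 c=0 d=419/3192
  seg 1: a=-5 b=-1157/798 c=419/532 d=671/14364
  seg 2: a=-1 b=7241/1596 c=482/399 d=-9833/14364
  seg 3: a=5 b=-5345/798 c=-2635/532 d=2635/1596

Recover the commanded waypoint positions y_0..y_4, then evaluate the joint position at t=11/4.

y_0 = S_0(0) = a_0 = 0
y_1 = S_1(0) = a_1 = -5
y_2 = S_2(0) = a_2 = -1
y_3 = S_3(0) = a_3 = 5
y_4 = S_3(1) = -5
t_q=11/4 is in segment 1 (τ=3/4); S_1(τ)=-191509/34048

y_0=0 y_1=-5 y_2=-1 y_3=5 y_4=-5
S(11/4) = -191509/34048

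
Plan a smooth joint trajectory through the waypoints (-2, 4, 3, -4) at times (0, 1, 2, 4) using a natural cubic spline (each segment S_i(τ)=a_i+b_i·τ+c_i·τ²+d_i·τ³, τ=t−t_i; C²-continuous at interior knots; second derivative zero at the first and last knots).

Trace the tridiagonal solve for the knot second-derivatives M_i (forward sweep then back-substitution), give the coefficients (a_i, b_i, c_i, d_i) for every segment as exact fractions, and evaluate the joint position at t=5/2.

  seg 0: a=-2 b=355/46 c=0 d=-79/46
  seg 1: a=4 b=59/23 c=-237/46 d=73/46
  seg 2: a=3 b=-137/46 c=-9/23 d=3/46
S(5/2) = 523/368

Δ: Δ0=6, Δ1=-1, Δ2=-7/2
row 1: diag=4, rhs=-42; c'=1/4, d'=-21/2
row 2: denom=6−1·1/4=23/4; d'=(-15−1·-21/2)/(23/4)=-18/23
back: M2=-18/23
back: M1=-21/2−1/4·-18/23=-237/23
M: M0=0, M1=-237/23, M2=-18/23, M3=0
seg 0: a=-2, c=M0/2=0, d=(M1−M0)/(6·1)=-79/46, b=Δ0−h0·(2M0+M1)/6=355/46
seg 1: a=4, c=M1/2=-237/46, d=(M2−M1)/(6·1)=73/46, b=Δ1−h1·(2M1+M2)/6=59/23
seg 2: a=3, c=M2/2=-9/23, d=(M3−M2)/(6·2)=3/46, b=Δ2−h2·(2M2+M3)/6=-137/46
t_q=5/2 → seg 2, τ=1/2; S=3+-137/46·τ+-9/23·τ²+3/46·τ³=523/368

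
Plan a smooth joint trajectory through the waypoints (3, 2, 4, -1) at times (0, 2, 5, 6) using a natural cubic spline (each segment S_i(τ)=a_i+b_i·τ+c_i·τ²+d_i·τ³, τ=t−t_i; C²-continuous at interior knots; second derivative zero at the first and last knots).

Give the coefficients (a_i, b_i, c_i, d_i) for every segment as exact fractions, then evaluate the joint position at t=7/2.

  seg 0: a=3 b=-529/426 c=0 d=79/426
  seg 1: a=2 b=419/426 c=79/71 d=-173/426
  seg 2: a=4 b=-704/213 c=-361/142 d=361/426
S(7/2) = 5235/1136

Δ: Δ0=-1/2, Δ1=2/3, Δ2=-5
row 1: diag=10, rhs=7; c'=3/10, d'=7/10
row 2: denom=8−3·3/10=71/10; d'=(-34−3·7/10)/(71/10)=-361/71
back: M2=-361/71
back: M1=7/10−3/10·-361/71=158/71
M: M0=0, M1=158/71, M2=-361/71, M3=0
seg 0: a=3, c=M0/2=0, d=(M1−M0)/(6·2)=79/426, b=Δ0−h0·(2M0+M1)/6=-529/426
seg 1: a=2, c=M1/2=79/71, d=(M2−M1)/(6·3)=-173/426, b=Δ1−h1·(2M1+M2)/6=419/426
seg 2: a=4, c=M2/2=-361/142, d=(M3−M2)/(6·1)=361/426, b=Δ2−h2·(2M2+M3)/6=-704/213
t_q=7/2 → seg 1, τ=3/2; S=2+419/426·τ+79/71·τ²+-173/426·τ³=5235/1136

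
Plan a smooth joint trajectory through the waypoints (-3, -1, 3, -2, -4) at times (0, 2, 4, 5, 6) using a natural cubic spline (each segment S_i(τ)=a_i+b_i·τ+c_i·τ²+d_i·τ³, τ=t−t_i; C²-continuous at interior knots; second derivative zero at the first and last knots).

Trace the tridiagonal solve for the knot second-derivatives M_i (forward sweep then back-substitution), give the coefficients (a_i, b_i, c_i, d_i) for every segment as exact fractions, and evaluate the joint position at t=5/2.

Δ: Δ0=1, Δ1=2, Δ2=-5, Δ3=-2
row 1: diag=8, rhs=6; c'=1/4, d'=3/4
row 2: denom=6−2·1/4=11/2; d'=(-42−2·3/4)/(11/2)=-87/11
row 3: denom=4−1·2/11=42/11; d'=(18−1·-87/11)/(42/11)=95/14
back: M3=95/14
back: M2=-87/11−2/11·95/14=-64/7
back: M1=3/4−1/4·-64/7=85/28
M: M0=0, M1=85/28, M2=-64/7, M3=95/14, M4=0
seg 0: a=-3, c=M0/2=0, d=(M1−M0)/(6·2)=85/336, b=Δ0−h0·(2M0+M1)/6=-1/84
seg 1: a=-1, c=M1/2=85/56, d=(M2−M1)/(6·2)=-341/336, b=Δ1−h1·(2M1+M2)/6=127/42
seg 2: a=3, c=M2/2=-32/7, d=(M3−M2)/(6·1)=223/84, b=Δ2−h2·(2M2+M3)/6=-37/12
seg 3: a=-2, c=M3/2=95/28, d=(M4−M3)/(6·1)=-95/84, b=Δ3−h3·(2M3+M4)/6=-179/42
t_q=5/2 → seg 1, τ=1/2; S=-1+127/42·τ+85/56·τ²+-341/336·τ³=685/896

  seg 0: a=-3 b=-1/84 c=0 d=85/336
  seg 1: a=-1 b=127/42 c=85/56 d=-341/336
  seg 2: a=3 b=-37/12 c=-32/7 d=223/84
  seg 3: a=-2 b=-179/42 c=95/28 d=-95/84
S(5/2) = 685/896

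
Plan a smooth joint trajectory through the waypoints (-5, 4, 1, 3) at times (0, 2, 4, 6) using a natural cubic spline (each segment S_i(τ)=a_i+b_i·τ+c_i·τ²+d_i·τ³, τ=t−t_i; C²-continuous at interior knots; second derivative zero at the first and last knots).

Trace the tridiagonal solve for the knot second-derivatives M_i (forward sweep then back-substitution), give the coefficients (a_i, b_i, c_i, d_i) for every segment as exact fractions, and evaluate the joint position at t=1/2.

  seg 0: a=-5 b=94/15 c=0 d=-53/120
  seg 1: a=4 b=29/30 c=-53/20 d=17/24
  seg 2: a=1 b=-17/15 c=8/5 d=-4/15
S(1/2) = -123/64

Δ: Δ0=9/2, Δ1=-3/2, Δ2=1
row 1: diag=8, rhs=-36; c'=1/4, d'=-9/2
row 2: denom=8−2·1/4=15/2; d'=(15−2·-9/2)/(15/2)=16/5
back: M2=16/5
back: M1=-9/2−1/4·16/5=-53/10
M: M0=0, M1=-53/10, M2=16/5, M3=0
seg 0: a=-5, c=M0/2=0, d=(M1−M0)/(6·2)=-53/120, b=Δ0−h0·(2M0+M1)/6=94/15
seg 1: a=4, c=M1/2=-53/20, d=(M2−M1)/(6·2)=17/24, b=Δ1−h1·(2M1+M2)/6=29/30
seg 2: a=1, c=M2/2=8/5, d=(M3−M2)/(6·2)=-4/15, b=Δ2−h2·(2M2+M3)/6=-17/15
t_q=1/2 → seg 0, τ=1/2; S=-5+94/15·τ+0·τ²+-53/120·τ³=-123/64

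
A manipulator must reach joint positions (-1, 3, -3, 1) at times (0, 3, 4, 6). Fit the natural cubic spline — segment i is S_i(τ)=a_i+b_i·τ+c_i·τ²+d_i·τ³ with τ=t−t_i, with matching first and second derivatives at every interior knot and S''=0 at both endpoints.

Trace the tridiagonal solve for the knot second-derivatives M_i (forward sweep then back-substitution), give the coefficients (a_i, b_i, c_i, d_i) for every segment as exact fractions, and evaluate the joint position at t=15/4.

  seg 0: a=-1 b=656/141 c=0 d=-52/141
  seg 1: a=3 b=-748/141 c=-156/47 d=370/141
  seg 2: a=-3 b=-574/141 c=214/47 d=-107/141
S(15/4) = -2615/1504

Δ: Δ0=4/3, Δ1=-6, Δ2=2
row 1: diag=8, rhs=-44; c'=1/8, d'=-11/2
row 2: denom=6−1·1/8=47/8; d'=(48−1·-11/2)/(47/8)=428/47
back: M2=428/47
back: M1=-11/2−1/8·428/47=-312/47
M: M0=0, M1=-312/47, M2=428/47, M3=0
seg 0: a=-1, c=M0/2=0, d=(M1−M0)/(6·3)=-52/141, b=Δ0−h0·(2M0+M1)/6=656/141
seg 1: a=3, c=M1/2=-156/47, d=(M2−M1)/(6·1)=370/141, b=Δ1−h1·(2M1+M2)/6=-748/141
seg 2: a=-3, c=M2/2=214/47, d=(M3−M2)/(6·2)=-107/141, b=Δ2−h2·(2M2+M3)/6=-574/141
t_q=15/4 → seg 1, τ=3/4; S=3+-748/141·τ+-156/47·τ²+370/141·τ³=-2615/1504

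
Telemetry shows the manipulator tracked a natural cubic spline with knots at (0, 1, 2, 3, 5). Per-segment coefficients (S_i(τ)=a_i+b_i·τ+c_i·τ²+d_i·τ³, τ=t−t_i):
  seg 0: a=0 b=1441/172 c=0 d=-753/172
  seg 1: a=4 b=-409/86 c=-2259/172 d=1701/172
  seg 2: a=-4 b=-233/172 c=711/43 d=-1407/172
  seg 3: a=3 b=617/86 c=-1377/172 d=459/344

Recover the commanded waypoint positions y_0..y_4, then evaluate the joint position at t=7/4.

y_0 = S_0(0) = a_0 = 0
y_1 = S_1(0) = a_1 = 4
y_2 = S_2(0) = a_2 = -4
y_3 = S_3(0) = a_3 = 3
y_4 = S_3(2) = -4
t_q=7/4 is in segment 1 (τ=3/4); S_1(τ)=-30629/11008

y_0=0 y_1=4 y_2=-4 y_3=3 y_4=-4
S(7/4) = -30629/11008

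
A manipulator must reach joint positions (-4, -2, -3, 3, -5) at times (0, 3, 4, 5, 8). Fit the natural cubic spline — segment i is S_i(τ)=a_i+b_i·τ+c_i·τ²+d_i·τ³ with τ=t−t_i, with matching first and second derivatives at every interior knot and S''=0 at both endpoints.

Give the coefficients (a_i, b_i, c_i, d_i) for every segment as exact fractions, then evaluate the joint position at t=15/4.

Δ: Δ0=2/3, Δ1=-1, Δ2=6, Δ3=-8/3
row 1: diag=8, rhs=-10; c'=1/8, d'=-5/4
row 2: denom=4−1·1/8=31/8; d'=(42−1·-5/4)/(31/8)=346/31
row 3: denom=8−1·8/31=240/31; d'=(-52−1·346/31)/(240/31)=-979/120
back: M3=-979/120
back: M2=346/31−8/31·-979/120=199/15
back: M1=-5/4−1/8·199/15=-349/120
M: M0=0, M1=-349/120, M2=199/15, M3=-979/120, M4=0
seg 0: a=-4, c=M0/2=0, d=(M1−M0)/(6·3)=-349/2160, b=Δ0−h0·(2M0+M1)/6=509/240
seg 1: a=-2, c=M1/2=-349/240, d=(M2−M1)/(6·1)=647/240, b=Δ1−h1·(2M1+M2)/6=-269/120
seg 2: a=-3, c=M2/2=199/30, d=(M3−M2)/(6·1)=-857/240, b=Δ2−h2·(2M2+M3)/6=47/16
seg 3: a=3, c=M3/2=-979/240, d=(M4−M3)/(6·3)=979/2160, b=Δ3−h3·(2M3+M4)/6=659/120
t_q=15/4 → seg 1, τ=3/4; S=-2+-269/120·τ+-349/240·τ²+647/240·τ³=-17213/5120

  seg 0: a=-4 b=509/240 c=0 d=-349/2160
  seg 1: a=-2 b=-269/120 c=-349/240 d=647/240
  seg 2: a=-3 b=47/16 c=199/30 d=-857/240
  seg 3: a=3 b=659/120 c=-979/240 d=979/2160
S(15/4) = -17213/5120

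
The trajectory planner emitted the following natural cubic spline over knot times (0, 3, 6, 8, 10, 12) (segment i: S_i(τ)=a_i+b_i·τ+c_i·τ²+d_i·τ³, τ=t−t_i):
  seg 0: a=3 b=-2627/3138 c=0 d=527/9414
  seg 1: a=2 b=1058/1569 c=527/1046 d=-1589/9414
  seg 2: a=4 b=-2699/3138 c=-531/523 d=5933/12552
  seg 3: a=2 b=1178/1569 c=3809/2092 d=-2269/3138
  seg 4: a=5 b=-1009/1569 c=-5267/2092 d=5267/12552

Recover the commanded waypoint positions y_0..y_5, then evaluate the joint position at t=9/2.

y_0=3 y_1=2 y_2=4 y_3=2 y_4=5 y_5=-3
S(9/2) = 29919/8368

y_0 = S_0(0) = a_0 = 3
y_1 = S_1(0) = a_1 = 2
y_2 = S_2(0) = a_2 = 4
y_3 = S_3(0) = a_3 = 2
y_4 = S_4(0) = a_4 = 5
y_5 = S_4(2) = -3
t_q=9/2 is in segment 1 (τ=3/2); S_1(τ)=29919/8368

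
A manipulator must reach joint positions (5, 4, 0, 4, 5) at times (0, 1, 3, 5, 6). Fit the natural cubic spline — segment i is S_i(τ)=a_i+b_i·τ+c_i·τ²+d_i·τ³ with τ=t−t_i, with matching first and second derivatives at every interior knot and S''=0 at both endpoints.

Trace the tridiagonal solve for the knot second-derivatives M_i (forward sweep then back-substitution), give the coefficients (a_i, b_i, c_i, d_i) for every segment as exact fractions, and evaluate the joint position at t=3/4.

  seg 0: a=5 b=-3/5 c=0 d=-2/5
  seg 1: a=4 b=-9/5 c=-6/5 d=11/20
  seg 2: a=0 b=0 c=21/10 d=-11/20
  seg 3: a=4 b=9/5 c=-6/5 d=2/5
S(3/4) = 701/160

Δ: Δ0=-1, Δ1=-2, Δ2=2, Δ3=1
row 1: diag=6, rhs=-6; c'=1/3, d'=-1
row 2: denom=8−2·1/3=22/3; d'=(24−2·-1)/(22/3)=39/11
row 3: denom=6−2·3/11=60/11; d'=(-6−2·39/11)/(60/11)=-12/5
back: M3=-12/5
back: M2=39/11−3/11·-12/5=21/5
back: M1=-1−1/3·21/5=-12/5
M: M0=0, M1=-12/5, M2=21/5, M3=-12/5, M4=0
seg 0: a=5, c=M0/2=0, d=(M1−M0)/(6·1)=-2/5, b=Δ0−h0·(2M0+M1)/6=-3/5
seg 1: a=4, c=M1/2=-6/5, d=(M2−M1)/(6·2)=11/20, b=Δ1−h1·(2M1+M2)/6=-9/5
seg 2: a=0, c=M2/2=21/10, d=(M3−M2)/(6·2)=-11/20, b=Δ2−h2·(2M2+M3)/6=0
seg 3: a=4, c=M3/2=-6/5, d=(M4−M3)/(6·1)=2/5, b=Δ3−h3·(2M3+M4)/6=9/5
t_q=3/4 → seg 0, τ=3/4; S=5+-3/5·τ+0·τ²+-2/5·τ³=701/160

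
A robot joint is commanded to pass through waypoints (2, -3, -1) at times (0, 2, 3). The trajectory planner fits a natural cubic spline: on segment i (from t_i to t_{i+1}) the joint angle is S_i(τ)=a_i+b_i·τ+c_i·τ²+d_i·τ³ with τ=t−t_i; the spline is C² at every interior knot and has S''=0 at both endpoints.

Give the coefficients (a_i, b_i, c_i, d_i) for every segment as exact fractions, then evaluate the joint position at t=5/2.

Δ: Δ0=-5/2, Δ1=2
row 1: diag=6, rhs=27; c'=1/6, d'=9/2
back: M1=9/2
M: M0=0, M1=9/2, M2=0
seg 0: a=2, c=M0/2=0, d=(M1−M0)/(6·2)=3/8, b=Δ0−h0·(2M0+M1)/6=-4
seg 1: a=-3, c=M1/2=9/4, d=(M2−M1)/(6·1)=-3/4, b=Δ1−h1·(2M1+M2)/6=1/2
t_q=5/2 → seg 1, τ=1/2; S=-3+1/2·τ+9/4·τ²+-3/4·τ³=-73/32

  seg 0: a=2 b=-4 c=0 d=3/8
  seg 1: a=-3 b=1/2 c=9/4 d=-3/4
S(5/2) = -73/32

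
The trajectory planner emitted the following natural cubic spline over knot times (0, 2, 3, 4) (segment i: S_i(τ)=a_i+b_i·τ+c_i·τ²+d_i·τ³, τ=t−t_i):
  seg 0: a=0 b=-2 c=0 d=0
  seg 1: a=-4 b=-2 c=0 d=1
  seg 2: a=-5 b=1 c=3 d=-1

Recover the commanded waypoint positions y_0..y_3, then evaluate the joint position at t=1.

y_0 = S_0(0) = a_0 = 0
y_1 = S_1(0) = a_1 = -4
y_2 = S_2(0) = a_2 = -5
y_3 = S_2(1) = -2
t_q=1 is in segment 0 (τ=1); S_0(τ)=-2

y_0=0 y_1=-4 y_2=-5 y_3=-2
S(1) = -2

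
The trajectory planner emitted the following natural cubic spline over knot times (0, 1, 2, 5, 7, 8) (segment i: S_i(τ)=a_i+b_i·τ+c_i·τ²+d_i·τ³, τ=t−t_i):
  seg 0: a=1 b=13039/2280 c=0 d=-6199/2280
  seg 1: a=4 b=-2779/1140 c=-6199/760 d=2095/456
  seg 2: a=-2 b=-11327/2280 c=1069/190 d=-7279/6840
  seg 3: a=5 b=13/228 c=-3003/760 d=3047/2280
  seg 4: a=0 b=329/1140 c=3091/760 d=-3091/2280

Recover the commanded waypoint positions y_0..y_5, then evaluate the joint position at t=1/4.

y_0=1 y_1=4 y_2=-2 y_3=5 y_4=0 y_5=3
S(1/4) = 23223/9728

y_0 = S_0(0) = a_0 = 1
y_1 = S_1(0) = a_1 = 4
y_2 = S_2(0) = a_2 = -2
y_3 = S_3(0) = a_3 = 5
y_4 = S_4(0) = a_4 = 0
y_5 = S_4(1) = 3
t_q=1/4 is in segment 0 (τ=1/4); S_0(τ)=23223/9728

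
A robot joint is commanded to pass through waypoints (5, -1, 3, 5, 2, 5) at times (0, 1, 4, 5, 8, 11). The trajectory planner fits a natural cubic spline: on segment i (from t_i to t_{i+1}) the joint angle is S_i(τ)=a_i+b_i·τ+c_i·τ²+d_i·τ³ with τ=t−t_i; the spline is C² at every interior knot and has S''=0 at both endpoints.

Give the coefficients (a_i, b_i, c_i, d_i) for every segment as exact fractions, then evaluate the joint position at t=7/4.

  seg 0: a=5 b=-3650/521 c=0 d=524/521
  seg 1: a=-1 b=-2078/521 c=1572/521 d=-5830/14067
  seg 2: a=3 b=1524/521 c=-1114/1563 d=-332/1563
  seg 3: a=5 b=1348/1563 c=-2110/1563 d=3419/14067
  seg 4: a=2 b=-1055/1563 c=1309/1563 d=-1309/14067
S(7/4) = -41163/16672

Δ: Δ0=-6, Δ1=4/3, Δ2=2, Δ3=-1, Δ4=1
row 1: diag=8, rhs=44; c'=3/8, d'=11/2
row 2: denom=8−3·3/8=55/8; d'=(4−3·11/2)/(55/8)=-20/11
row 3: denom=8−1·8/55=432/55; d'=(-18−1·-20/11)/(432/55)=-445/216
row 4: denom=12−3·55/144=521/48; d'=(12−3·-445/216)/(521/48)=2618/1563
back: M4=2618/1563
back: M3=-445/216−55/144·2618/1563=-4220/1563
back: M2=-20/11−8/55·-4220/1563=-2228/1563
back: M1=11/2−3/8·-2228/1563=3144/521
M: M0=0, M1=3144/521, M2=-2228/1563, M3=-4220/1563, M4=2618/1563, M5=0
seg 0: a=5, c=M0/2=0, d=(M1−M0)/(6·1)=524/521, b=Δ0−h0·(2M0+M1)/6=-3650/521
seg 1: a=-1, c=M1/2=1572/521, d=(M2−M1)/(6·3)=-5830/14067, b=Δ1−h1·(2M1+M2)/6=-2078/521
seg 2: a=3, c=M2/2=-1114/1563, d=(M3−M2)/(6·1)=-332/1563, b=Δ2−h2·(2M2+M3)/6=1524/521
seg 3: a=5, c=M3/2=-2110/1563, d=(M4−M3)/(6·3)=3419/14067, b=Δ3−h3·(2M3+M4)/6=1348/1563
seg 4: a=2, c=M4/2=1309/1563, d=(M5−M4)/(6·3)=-1309/14067, b=Δ4−h4·(2M4+M5)/6=-1055/1563
t_q=7/4 → seg 1, τ=3/4; S=-1+-2078/521·τ+1572/521·τ²+-5830/14067·τ³=-41163/16672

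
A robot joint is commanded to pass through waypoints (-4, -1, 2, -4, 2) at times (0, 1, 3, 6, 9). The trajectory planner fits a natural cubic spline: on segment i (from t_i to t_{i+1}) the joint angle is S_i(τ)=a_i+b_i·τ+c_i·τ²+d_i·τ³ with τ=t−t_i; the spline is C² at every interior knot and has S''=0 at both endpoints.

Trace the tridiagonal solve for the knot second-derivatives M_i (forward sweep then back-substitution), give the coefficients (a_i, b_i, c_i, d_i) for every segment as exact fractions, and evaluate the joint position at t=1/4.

Δ: Δ0=3, Δ1=3/2, Δ2=-2, Δ3=2
row 1: diag=6, rhs=-9; c'=1/3, d'=-3/2
row 2: denom=10−2·1/3=28/3; d'=(-21−2·-3/2)/(28/3)=-27/14
row 3: denom=12−3·9/28=309/28; d'=(24−3·-27/14)/(309/28)=278/103
back: M3=278/103
back: M2=-27/14−9/28·278/103=-288/103
back: M1=-3/2−1/3·-288/103=-117/206
M: M0=0, M1=-117/206, M2=-288/103, M3=278/103, M4=0
seg 0: a=-4, c=M0/2=0, d=(M1−M0)/(6·1)=-39/412, b=Δ0−h0·(2M0+M1)/6=1275/412
seg 1: a=-1, c=M1/2=-117/412, d=(M2−M1)/(6·2)=-153/824, b=Δ1−h1·(2M1+M2)/6=579/206
seg 2: a=2, c=M2/2=-144/103, d=(M3−M2)/(6·3)=283/927, b=Δ2−h2·(2M2+M3)/6=-57/103
seg 3: a=-4, c=M3/2=139/103, d=(M4−M3)/(6·3)=-139/927, b=Δ3−h3·(2M3+M4)/6=-72/103
t_q=1/4 → seg 0, τ=1/4; S=-4+1275/412·τ+0·τ²+-39/412·τ³=-85111/26368

  seg 0: a=-4 b=1275/412 c=0 d=-39/412
  seg 1: a=-1 b=579/206 c=-117/412 d=-153/824
  seg 2: a=2 b=-57/103 c=-144/103 d=283/927
  seg 3: a=-4 b=-72/103 c=139/103 d=-139/927
S(1/4) = -85111/26368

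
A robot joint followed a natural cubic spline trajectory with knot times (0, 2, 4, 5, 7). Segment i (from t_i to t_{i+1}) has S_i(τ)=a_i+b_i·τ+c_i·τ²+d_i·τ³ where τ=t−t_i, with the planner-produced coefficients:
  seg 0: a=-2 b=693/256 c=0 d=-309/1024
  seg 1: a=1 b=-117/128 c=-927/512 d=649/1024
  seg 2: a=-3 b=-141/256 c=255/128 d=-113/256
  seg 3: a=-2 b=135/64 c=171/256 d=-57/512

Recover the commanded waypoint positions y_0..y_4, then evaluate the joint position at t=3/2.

y_0 = S_0(0) = a_0 = -2
y_1 = S_1(0) = a_1 = 1
y_2 = S_2(0) = a_2 = -3
y_3 = S_3(0) = a_3 = -2
y_4 = S_3(2) = 4
t_q=3/2 is in segment 0 (τ=3/2); S_0(τ)=8537/8192

y_0=-2 y_1=1 y_2=-3 y_3=-2 y_4=4
S(3/2) = 8537/8192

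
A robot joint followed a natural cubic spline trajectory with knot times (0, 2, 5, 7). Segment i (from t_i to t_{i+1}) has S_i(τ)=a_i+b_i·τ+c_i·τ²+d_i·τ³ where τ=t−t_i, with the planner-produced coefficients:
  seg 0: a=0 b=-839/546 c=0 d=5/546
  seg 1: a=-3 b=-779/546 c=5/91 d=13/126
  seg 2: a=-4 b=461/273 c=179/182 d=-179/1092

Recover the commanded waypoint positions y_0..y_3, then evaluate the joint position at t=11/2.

y_0=0 y_1=-3 y_2=-4 y_3=2
S(11/2) = -1219/416

y_0 = S_0(0) = a_0 = 0
y_1 = S_1(0) = a_1 = -3
y_2 = S_2(0) = a_2 = -4
y_3 = S_2(2) = 2
t_q=11/2 is in segment 2 (τ=1/2); S_2(τ)=-1219/416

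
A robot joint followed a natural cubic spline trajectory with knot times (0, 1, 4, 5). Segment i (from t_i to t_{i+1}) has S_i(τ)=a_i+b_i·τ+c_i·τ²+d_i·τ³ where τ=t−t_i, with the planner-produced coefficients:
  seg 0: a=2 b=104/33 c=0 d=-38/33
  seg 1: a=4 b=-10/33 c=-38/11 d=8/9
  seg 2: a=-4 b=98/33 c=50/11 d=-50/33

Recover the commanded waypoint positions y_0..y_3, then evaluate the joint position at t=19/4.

y_0 = S_0(0) = a_0 = 2
y_1 = S_1(0) = a_1 = 4
y_2 = S_2(0) = a_2 = -4
y_3 = S_2(1) = 2
t_q=19/4 is in segment 2 (τ=3/4); S_2(τ)=51/352

y_0=2 y_1=4 y_2=-4 y_3=2
S(19/4) = 51/352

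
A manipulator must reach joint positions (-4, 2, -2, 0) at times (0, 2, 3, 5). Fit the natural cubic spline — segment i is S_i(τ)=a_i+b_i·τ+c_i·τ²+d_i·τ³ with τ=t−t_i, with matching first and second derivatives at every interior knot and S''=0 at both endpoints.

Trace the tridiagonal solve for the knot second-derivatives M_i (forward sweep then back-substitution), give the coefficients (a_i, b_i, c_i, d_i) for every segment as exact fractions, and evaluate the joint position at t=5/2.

  seg 0: a=-4 b=199/35 c=0 d=-47/70
  seg 1: a=2 b=-83/35 c=-141/35 d=12/5
  seg 2: a=-2 b=-113/35 c=111/35 d=-37/70
S(5/2) = 3/28

Δ: Δ0=3, Δ1=-4, Δ2=1
row 1: diag=6, rhs=-42; c'=1/6, d'=-7
row 2: denom=6−1·1/6=35/6; d'=(30−1·-7)/(35/6)=222/35
back: M2=222/35
back: M1=-7−1/6·222/35=-282/35
M: M0=0, M1=-282/35, M2=222/35, M3=0
seg 0: a=-4, c=M0/2=0, d=(M1−M0)/(6·2)=-47/70, b=Δ0−h0·(2M0+M1)/6=199/35
seg 1: a=2, c=M1/2=-141/35, d=(M2−M1)/(6·1)=12/5, b=Δ1−h1·(2M1+M2)/6=-83/35
seg 2: a=-2, c=M2/2=111/35, d=(M3−M2)/(6·2)=-37/70, b=Δ2−h2·(2M2+M3)/6=-113/35
t_q=5/2 → seg 1, τ=1/2; S=2+-83/35·τ+-141/35·τ²+12/5·τ³=3/28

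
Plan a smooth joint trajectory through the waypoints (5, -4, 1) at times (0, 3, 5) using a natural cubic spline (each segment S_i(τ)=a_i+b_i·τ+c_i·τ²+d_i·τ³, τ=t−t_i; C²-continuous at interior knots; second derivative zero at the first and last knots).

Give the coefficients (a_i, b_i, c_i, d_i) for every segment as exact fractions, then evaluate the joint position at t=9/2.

  seg 0: a=5 b=-93/20 c=0 d=11/60
  seg 1: a=-4 b=3/10 c=33/20 d=-11/40
S(9/2) = -49/64

Δ: Δ0=-3, Δ1=5/2
row 1: diag=10, rhs=33; c'=1/5, d'=33/10
back: M1=33/10
M: M0=0, M1=33/10, M2=0
seg 0: a=5, c=M0/2=0, d=(M1−M0)/(6·3)=11/60, b=Δ0−h0·(2M0+M1)/6=-93/20
seg 1: a=-4, c=M1/2=33/20, d=(M2−M1)/(6·2)=-11/40, b=Δ1−h1·(2M1+M2)/6=3/10
t_q=9/2 → seg 1, τ=3/2; S=-4+3/10·τ+33/20·τ²+-11/40·τ³=-49/64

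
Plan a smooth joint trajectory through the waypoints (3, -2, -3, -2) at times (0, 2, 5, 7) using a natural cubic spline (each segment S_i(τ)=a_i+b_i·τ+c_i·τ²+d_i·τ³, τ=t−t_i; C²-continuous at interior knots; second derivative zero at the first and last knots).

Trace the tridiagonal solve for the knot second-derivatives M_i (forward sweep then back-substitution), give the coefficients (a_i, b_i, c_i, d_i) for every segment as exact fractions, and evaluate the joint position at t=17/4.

  seg 0: a=3 b=-1595/546 c=0 d=115/1092
  seg 1: a=-2 b=-905/546 c=115/182 d=-4/63
  seg 2: a=-3 b=229/546 c=11/182 d=-11/1092
S(17/4) = -9475/2912

Δ: Δ0=-5/2, Δ1=-1/3, Δ2=1/2
row 1: diag=10, rhs=13; c'=3/10, d'=13/10
row 2: denom=10−3·3/10=91/10; d'=(5−3·13/10)/(91/10)=11/91
back: M2=11/91
back: M1=13/10−3/10·11/91=115/91
M: M0=0, M1=115/91, M2=11/91, M3=0
seg 0: a=3, c=M0/2=0, d=(M1−M0)/(6·2)=115/1092, b=Δ0−h0·(2M0+M1)/6=-1595/546
seg 1: a=-2, c=M1/2=115/182, d=(M2−M1)/(6·3)=-4/63, b=Δ1−h1·(2M1+M2)/6=-905/546
seg 2: a=-3, c=M2/2=11/182, d=(M3−M2)/(6·2)=-11/1092, b=Δ2−h2·(2M2+M3)/6=229/546
t_q=17/4 → seg 1, τ=9/4; S=-2+-905/546·τ+115/182·τ²+-4/63·τ³=-9475/2912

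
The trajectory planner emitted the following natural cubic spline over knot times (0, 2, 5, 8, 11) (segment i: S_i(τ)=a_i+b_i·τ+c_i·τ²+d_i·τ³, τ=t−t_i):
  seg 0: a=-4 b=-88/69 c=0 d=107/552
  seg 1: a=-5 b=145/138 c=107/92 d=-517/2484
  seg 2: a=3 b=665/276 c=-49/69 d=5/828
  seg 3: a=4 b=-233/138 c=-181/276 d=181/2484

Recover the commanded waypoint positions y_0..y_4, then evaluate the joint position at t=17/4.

y_0=-4 y_1=-5 y_2=3 y_3=4 y_4=-5
S(17/4) = 5189/5888

y_0 = S_0(0) = a_0 = -4
y_1 = S_1(0) = a_1 = -5
y_2 = S_2(0) = a_2 = 3
y_3 = S_3(0) = a_3 = 4
y_4 = S_3(3) = -5
t_q=17/4 is in segment 1 (τ=9/4); S_1(τ)=5189/5888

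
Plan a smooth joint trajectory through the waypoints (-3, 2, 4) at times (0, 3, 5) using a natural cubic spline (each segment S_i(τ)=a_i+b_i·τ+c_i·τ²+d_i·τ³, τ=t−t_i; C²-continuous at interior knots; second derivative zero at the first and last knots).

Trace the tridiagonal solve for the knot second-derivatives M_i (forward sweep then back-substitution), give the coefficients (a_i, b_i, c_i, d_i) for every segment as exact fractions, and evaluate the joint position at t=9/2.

  seg 0: a=-3 b=28/15 c=0 d=-1/45
  seg 1: a=2 b=19/15 c=-1/5 d=1/30
S(9/2) = 57/16

Δ: Δ0=5/3, Δ1=1
row 1: diag=10, rhs=-4; c'=1/5, d'=-2/5
back: M1=-2/5
M: M0=0, M1=-2/5, M2=0
seg 0: a=-3, c=M0/2=0, d=(M1−M0)/(6·3)=-1/45, b=Δ0−h0·(2M0+M1)/6=28/15
seg 1: a=2, c=M1/2=-1/5, d=(M2−M1)/(6·2)=1/30, b=Δ1−h1·(2M1+M2)/6=19/15
t_q=9/2 → seg 1, τ=3/2; S=2+19/15·τ+-1/5·τ²+1/30·τ³=57/16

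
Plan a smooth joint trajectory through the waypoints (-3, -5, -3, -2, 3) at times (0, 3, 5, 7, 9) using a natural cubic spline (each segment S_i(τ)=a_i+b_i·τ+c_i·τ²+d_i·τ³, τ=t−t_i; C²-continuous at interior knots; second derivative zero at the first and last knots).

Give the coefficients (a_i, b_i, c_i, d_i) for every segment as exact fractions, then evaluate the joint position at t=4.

Δ: Δ0=-2/3, Δ1=1, Δ2=1/2, Δ3=5/2
row 1: diag=10, rhs=10; c'=1/5, d'=1
row 2: denom=8−2·1/5=38/5; d'=(-3−2·1)/(38/5)=-25/38
row 3: denom=8−2·5/19=142/19; d'=(12−2·-25/38)/(142/19)=253/142
back: M3=253/142
back: M2=-25/38−5/19·253/142=-80/71
back: M1=1−1/5·-80/71=87/71
M: M0=0, M1=87/71, M2=-80/71, M3=253/142, M4=0
seg 0: a=-3, c=M0/2=0, d=(M1−M0)/(6·3)=29/426, b=Δ0−h0·(2M0+M1)/6=-545/426
seg 1: a=-5, c=M1/2=87/142, d=(M2−M1)/(6·2)=-167/852, b=Δ1−h1·(2M1+M2)/6=119/213
seg 2: a=-3, c=M2/2=-40/71, d=(M3−M2)/(6·2)=413/1704, b=Δ2−h2·(2M2+M3)/6=140/213
seg 3: a=-2, c=M3/2=253/284, d=(M4−M3)/(6·2)=-253/1704, b=Δ3−h3·(2M3+M4)/6=559/426
t_q=4 → seg 1, τ=1; S=-5+119/213·τ+87/142·τ²+-167/852·τ³=-1143/284

  seg 0: a=-3 b=-545/426 c=0 d=29/426
  seg 1: a=-5 b=119/213 c=87/142 d=-167/852
  seg 2: a=-3 b=140/213 c=-40/71 d=413/1704
  seg 3: a=-2 b=559/426 c=253/284 d=-253/1704
S(4) = -1143/284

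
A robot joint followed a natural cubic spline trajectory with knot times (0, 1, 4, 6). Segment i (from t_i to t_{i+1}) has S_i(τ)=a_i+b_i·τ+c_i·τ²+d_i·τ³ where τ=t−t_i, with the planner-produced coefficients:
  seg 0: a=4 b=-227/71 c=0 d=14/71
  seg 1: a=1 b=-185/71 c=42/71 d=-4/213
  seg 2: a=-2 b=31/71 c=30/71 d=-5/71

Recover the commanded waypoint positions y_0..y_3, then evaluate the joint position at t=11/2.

y_0=4 y_1=1 y_2=-2 y_3=0
S(11/2) = -359/568

y_0 = S_0(0) = a_0 = 4
y_1 = S_1(0) = a_1 = 1
y_2 = S_2(0) = a_2 = -2
y_3 = S_2(2) = 0
t_q=11/2 is in segment 2 (τ=3/2); S_2(τ)=-359/568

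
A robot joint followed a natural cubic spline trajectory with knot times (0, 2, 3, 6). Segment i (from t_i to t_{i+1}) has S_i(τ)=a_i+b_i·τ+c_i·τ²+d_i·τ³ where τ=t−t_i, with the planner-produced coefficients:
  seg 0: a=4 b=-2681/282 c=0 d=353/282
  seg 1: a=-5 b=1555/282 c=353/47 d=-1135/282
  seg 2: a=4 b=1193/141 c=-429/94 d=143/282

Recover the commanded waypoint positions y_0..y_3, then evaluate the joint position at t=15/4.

y_0=4 y_1=-5 y_2=4 y_3=2
S(15/4) = 48083/6016

y_0 = S_0(0) = a_0 = 4
y_1 = S_1(0) = a_1 = -5
y_2 = S_2(0) = a_2 = 4
y_3 = S_2(3) = 2
t_q=15/4 is in segment 2 (τ=3/4); S_2(τ)=48083/6016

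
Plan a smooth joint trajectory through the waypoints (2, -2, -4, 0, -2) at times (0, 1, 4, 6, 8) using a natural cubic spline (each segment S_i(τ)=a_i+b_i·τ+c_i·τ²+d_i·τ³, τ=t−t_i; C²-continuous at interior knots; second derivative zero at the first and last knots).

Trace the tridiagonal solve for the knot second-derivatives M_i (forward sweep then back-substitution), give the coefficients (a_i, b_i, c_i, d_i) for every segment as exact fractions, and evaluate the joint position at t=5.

Δ: Δ0=-4, Δ1=-2/3, Δ2=2, Δ3=-1
row 1: diag=8, rhs=20; c'=3/8, d'=5/2
row 2: denom=10−3·3/8=71/8; d'=(16−3·5/2)/(71/8)=68/71
row 3: denom=8−2·16/71=536/71; d'=(-18−2·68/71)/(536/71)=-707/268
back: M3=-707/268
back: M2=68/71−16/71·-707/268=104/67
back: M1=5/2−3/8·104/67=257/134
M: M0=0, M1=257/134, M2=104/67, M3=-707/268, M4=0
seg 0: a=2, c=M0/2=0, d=(M1−M0)/(6·1)=257/804, b=Δ0−h0·(2M0+M1)/6=-3473/804
seg 1: a=-2, c=M1/2=257/268, d=(M2−M1)/(6·3)=-49/2412, b=Δ1−h1·(2M1+M2)/6=-1351/402
seg 2: a=-4, c=M2/2=52/67, d=(M3−M2)/(6·2)=-1123/3216, b=Δ2−h2·(2M2+M3)/6=1483/804
seg 3: a=0, c=M3/2=-707/536, d=(M4−M3)/(6·2)=707/3216, b=Δ3−h3·(2M3+M4)/6=305/402
t_q=5 → seg 2, τ=1; S=-4+1483/804·τ+52/67·τ²+-1123/3216·τ³=-1853/1072

  seg 0: a=2 b=-3473/804 c=0 d=257/804
  seg 1: a=-2 b=-1351/402 c=257/268 d=-49/2412
  seg 2: a=-4 b=1483/804 c=52/67 d=-1123/3216
  seg 3: a=0 b=305/402 c=-707/536 d=707/3216
S(5) = -1853/1072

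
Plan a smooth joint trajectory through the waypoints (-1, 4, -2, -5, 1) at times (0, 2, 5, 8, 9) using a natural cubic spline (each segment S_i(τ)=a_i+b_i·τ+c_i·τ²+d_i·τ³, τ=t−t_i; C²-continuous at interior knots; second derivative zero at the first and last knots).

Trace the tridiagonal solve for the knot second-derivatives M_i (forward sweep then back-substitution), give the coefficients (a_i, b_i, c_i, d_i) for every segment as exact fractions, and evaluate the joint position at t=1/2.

  seg 0: a=-1 b=450/133 c=0 d=-235/1064
  seg 1: a=4 b=195/266 c=-705/532 d=661/4788
  seg 2: a=-2 b=-1857/532 c=-11/133 d=1457/4788
  seg 3: a=-5 b=1125/266 c=1413/532 d=-471/532
S(1/2) = 5653/8512

Δ: Δ0=5/2, Δ1=-2, Δ2=-1, Δ3=6
row 1: diag=10, rhs=-27; c'=3/10, d'=-27/10
row 2: denom=12−3·3/10=111/10; d'=(6−3·-27/10)/(111/10)=47/37
row 3: denom=8−3·10/37=266/37; d'=(42−3·47/37)/(266/37)=1413/266
back: M3=1413/266
back: M2=47/37−10/37·1413/266=-22/133
back: M1=-27/10−3/10·-22/133=-705/266
M: M0=0, M1=-705/266, M2=-22/133, M3=1413/266, M4=0
seg 0: a=-1, c=M0/2=0, d=(M1−M0)/(6·2)=-235/1064, b=Δ0−h0·(2M0+M1)/6=450/133
seg 1: a=4, c=M1/2=-705/532, d=(M2−M1)/(6·3)=661/4788, b=Δ1−h1·(2M1+M2)/6=195/266
seg 2: a=-2, c=M2/2=-11/133, d=(M3−M2)/(6·3)=1457/4788, b=Δ2−h2·(2M2+M3)/6=-1857/532
seg 3: a=-5, c=M3/2=1413/532, d=(M4−M3)/(6·1)=-471/532, b=Δ3−h3·(2M3+M4)/6=1125/266
t_q=1/2 → seg 0, τ=1/2; S=-1+450/133·τ+0·τ²+-235/1064·τ³=5653/8512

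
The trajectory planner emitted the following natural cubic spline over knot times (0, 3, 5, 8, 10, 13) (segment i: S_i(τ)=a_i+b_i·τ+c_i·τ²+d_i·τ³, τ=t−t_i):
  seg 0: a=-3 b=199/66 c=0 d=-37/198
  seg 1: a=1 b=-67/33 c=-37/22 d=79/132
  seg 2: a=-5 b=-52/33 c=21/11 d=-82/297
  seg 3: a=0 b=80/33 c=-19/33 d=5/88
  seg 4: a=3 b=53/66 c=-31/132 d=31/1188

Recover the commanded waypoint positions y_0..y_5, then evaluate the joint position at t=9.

y_0 = S_0(0) = a_0 = -3
y_1 = S_1(0) = a_1 = 1
y_2 = S_2(0) = a_2 = -5
y_3 = S_3(0) = a_3 = 0
y_4 = S_4(0) = a_4 = 3
y_5 = S_4(3) = 4
t_q=9 is in segment 3 (τ=1); S_3(τ)=503/264

y_0=-3 y_1=1 y_2=-5 y_3=0 y_4=3 y_5=4
S(9) = 503/264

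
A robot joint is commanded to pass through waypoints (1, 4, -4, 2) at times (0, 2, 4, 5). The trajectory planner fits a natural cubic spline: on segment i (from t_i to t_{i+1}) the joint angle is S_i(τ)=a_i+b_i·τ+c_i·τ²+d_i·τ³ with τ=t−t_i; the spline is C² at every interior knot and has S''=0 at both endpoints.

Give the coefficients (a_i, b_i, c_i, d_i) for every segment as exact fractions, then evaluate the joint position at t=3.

  seg 0: a=1 b=43/11 c=0 d=-53/88
  seg 1: a=4 b=-73/22 c=-159/44 d=18/11
  seg 2: a=-4 b=41/22 c=273/44 d=-91/44
S(3) = -57/44

Δ: Δ0=3/2, Δ1=-4, Δ2=6
row 1: diag=8, rhs=-33; c'=1/4, d'=-33/8
row 2: denom=6−2·1/4=11/2; d'=(60−2·-33/8)/(11/2)=273/22
back: M2=273/22
back: M1=-33/8−1/4·273/22=-159/22
M: M0=0, M1=-159/22, M2=273/22, M3=0
seg 0: a=1, c=M0/2=0, d=(M1−M0)/(6·2)=-53/88, b=Δ0−h0·(2M0+M1)/6=43/11
seg 1: a=4, c=M1/2=-159/44, d=(M2−M1)/(6·2)=18/11, b=Δ1−h1·(2M1+M2)/6=-73/22
seg 2: a=-4, c=M2/2=273/44, d=(M3−M2)/(6·1)=-91/44, b=Δ2−h2·(2M2+M3)/6=41/22
t_q=3 → seg 1, τ=1; S=4+-73/22·τ+-159/44·τ²+18/11·τ³=-57/44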